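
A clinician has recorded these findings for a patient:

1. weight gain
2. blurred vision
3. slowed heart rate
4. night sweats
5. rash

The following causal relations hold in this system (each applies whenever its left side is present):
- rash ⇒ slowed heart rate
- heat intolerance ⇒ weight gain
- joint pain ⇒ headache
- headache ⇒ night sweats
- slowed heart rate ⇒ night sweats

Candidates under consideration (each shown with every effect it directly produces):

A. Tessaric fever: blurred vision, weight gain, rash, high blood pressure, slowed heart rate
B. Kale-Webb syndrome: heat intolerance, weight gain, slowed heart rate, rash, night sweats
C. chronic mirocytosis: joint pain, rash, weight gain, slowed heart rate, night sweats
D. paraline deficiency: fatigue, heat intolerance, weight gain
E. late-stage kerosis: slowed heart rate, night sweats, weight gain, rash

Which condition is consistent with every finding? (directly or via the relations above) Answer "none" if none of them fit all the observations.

For each candidate, compare predicted effects to what was observed:
(A) Tessaric fever — weight gain match; blurred vision match; slowed heart rate match; night sweats match (by slowed heart rate → night sweats); rash match
(B) Kale-Webb syndrome — does not account for blurred vision
(C) chronic mirocytosis — weight gain match; blurred vision miss; slowed heart rate match; night sweats match; rash match
(D) paraline deficiency — weight gain match; blurred vision miss; slowed heart rate miss; night sweats miss; rash miss
(E) late-stage kerosis — weight gain match; blurred vision miss; slowed heart rate match; night sweats match; rash match
Only (A) is consistent with every observation.

A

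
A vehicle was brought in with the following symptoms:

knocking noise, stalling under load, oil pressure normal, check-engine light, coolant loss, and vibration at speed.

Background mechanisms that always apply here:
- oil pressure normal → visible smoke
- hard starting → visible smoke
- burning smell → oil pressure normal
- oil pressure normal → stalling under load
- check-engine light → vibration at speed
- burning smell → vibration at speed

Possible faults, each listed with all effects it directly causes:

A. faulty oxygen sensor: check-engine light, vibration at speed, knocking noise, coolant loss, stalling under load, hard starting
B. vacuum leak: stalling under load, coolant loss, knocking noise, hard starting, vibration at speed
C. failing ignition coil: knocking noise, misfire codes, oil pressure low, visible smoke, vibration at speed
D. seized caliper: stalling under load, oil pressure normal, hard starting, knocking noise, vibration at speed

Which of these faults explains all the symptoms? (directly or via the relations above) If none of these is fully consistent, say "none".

none

Testing each hypothesis:
(A) faulty oxygen sensor — does not account for oil pressure normal
(B) vacuum leak — knocking noise +; stalling under load +; oil pressure normal -; check-engine light -; coolant loss +; vibration at speed +
(C) failing ignition coil — fails on stalling under load, oil pressure normal, check-engine light, coolant loss (predicts oil pressure low, not oil pressure normal)
(D) seized caliper — does not account for check-engine light, coolant loss
None of the listed candidates fits everything.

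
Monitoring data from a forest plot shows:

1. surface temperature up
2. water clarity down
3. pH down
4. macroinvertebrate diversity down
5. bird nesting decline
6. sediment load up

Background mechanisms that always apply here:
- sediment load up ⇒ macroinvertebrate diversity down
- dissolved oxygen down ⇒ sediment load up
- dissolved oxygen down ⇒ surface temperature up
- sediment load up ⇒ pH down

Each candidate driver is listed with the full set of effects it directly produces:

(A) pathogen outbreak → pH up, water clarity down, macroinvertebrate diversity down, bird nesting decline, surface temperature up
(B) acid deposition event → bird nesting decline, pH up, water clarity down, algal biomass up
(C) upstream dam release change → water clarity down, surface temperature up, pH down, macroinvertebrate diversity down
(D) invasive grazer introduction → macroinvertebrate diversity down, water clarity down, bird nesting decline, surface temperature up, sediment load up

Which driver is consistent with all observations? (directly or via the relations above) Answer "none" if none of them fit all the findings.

D

Testing each hypothesis:
(A) pathogen outbreak — surface temperature up match; water clarity down match; pH down miss; macroinvertebrate diversity down match; bird nesting decline match; sediment load up miss
(B) acid deposition event — surface temperature up miss; water clarity down match; pH down miss; macroinvertebrate diversity down miss; bird nesting decline match; sediment load up miss
(C) upstream dam release change — does not account for bird nesting decline, sediment load up
(D) invasive grazer introduction — accounts for every observation (pH down through sediment load up → pH down)
Only (D) is consistent with every observation.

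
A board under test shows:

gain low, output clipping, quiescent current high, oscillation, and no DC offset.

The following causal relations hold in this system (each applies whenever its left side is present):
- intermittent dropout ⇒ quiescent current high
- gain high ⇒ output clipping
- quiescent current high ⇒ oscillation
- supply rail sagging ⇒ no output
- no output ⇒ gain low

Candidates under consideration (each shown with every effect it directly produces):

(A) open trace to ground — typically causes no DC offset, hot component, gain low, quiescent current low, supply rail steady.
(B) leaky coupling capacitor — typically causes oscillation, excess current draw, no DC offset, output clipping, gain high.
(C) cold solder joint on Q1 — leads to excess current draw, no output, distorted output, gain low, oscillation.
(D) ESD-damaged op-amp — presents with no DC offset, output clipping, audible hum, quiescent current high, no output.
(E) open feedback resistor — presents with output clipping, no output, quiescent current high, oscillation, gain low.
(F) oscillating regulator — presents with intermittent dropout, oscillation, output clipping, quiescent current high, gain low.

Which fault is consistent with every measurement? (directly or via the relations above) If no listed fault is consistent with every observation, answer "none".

Per-candidate check:
(A) open trace to ground — fails on output clipping, quiescent current high, oscillation (predicts quiescent current low, not quiescent current high)
(B) leaky coupling capacitor — gain low miss; output clipping match; quiescent current high miss; oscillation match; no DC offset match
(C) cold solder joint on Q1 — gain low match; output clipping miss; quiescent current high miss; oscillation match; no DC offset miss
(D) ESD-damaged op-amp — accounts for every observation (gain low by no output → gain low)
(E) open feedback resistor — gain low match; output clipping match; quiescent current high match; oscillation match; no DC offset miss
(F) oscillating regulator — gain low match; output clipping match; quiescent current high match; oscillation match; no DC offset miss
(D) alone accounts for all the evidence.

D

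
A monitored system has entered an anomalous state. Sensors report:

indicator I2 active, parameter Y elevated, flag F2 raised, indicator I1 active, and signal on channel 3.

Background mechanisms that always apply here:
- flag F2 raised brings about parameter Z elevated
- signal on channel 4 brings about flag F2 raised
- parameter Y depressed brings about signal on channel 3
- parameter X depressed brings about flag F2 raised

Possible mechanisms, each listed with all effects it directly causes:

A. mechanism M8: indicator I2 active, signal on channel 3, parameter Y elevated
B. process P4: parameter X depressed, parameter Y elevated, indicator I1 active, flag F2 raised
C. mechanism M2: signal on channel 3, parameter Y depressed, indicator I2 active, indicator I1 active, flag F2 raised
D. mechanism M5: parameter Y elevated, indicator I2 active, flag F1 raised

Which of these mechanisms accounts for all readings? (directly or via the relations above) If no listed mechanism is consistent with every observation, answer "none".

none

Per-candidate check:
(A) mechanism M8 — does not account for flag F2 raised, indicator I1 active
(B) process P4 — indicator I2 active NO; parameter Y elevated yes; flag F2 raised yes; indicator I1 active yes; signal on channel 3 NO
(C) mechanism M2 — indicator I2 active yes; parameter Y elevated NO; flag F2 raised yes; indicator I1 active yes; signal on channel 3 yes
(D) mechanism M5 — does not account for flag F2 raised, indicator I1 active, signal on channel 3
No candidate is consistent with all observations.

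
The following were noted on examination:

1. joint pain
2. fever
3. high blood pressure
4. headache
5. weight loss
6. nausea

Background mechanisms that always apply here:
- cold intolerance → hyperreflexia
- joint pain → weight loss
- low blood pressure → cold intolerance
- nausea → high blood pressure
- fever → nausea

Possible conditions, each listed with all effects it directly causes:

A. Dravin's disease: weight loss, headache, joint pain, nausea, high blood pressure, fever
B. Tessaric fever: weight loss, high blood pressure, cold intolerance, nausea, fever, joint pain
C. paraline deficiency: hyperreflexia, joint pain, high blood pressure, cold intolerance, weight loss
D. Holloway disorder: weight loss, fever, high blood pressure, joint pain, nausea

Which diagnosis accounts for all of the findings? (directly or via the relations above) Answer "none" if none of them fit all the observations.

A

Per-candidate check:
(A) Dravin's disease — accounts for every observation
(B) Tessaric fever — does not account for headache
(C) paraline deficiency — does not account for fever, headache, nausea
(D) Holloway disorder — does not account for headache
(A) is the only candidate with no mismatches.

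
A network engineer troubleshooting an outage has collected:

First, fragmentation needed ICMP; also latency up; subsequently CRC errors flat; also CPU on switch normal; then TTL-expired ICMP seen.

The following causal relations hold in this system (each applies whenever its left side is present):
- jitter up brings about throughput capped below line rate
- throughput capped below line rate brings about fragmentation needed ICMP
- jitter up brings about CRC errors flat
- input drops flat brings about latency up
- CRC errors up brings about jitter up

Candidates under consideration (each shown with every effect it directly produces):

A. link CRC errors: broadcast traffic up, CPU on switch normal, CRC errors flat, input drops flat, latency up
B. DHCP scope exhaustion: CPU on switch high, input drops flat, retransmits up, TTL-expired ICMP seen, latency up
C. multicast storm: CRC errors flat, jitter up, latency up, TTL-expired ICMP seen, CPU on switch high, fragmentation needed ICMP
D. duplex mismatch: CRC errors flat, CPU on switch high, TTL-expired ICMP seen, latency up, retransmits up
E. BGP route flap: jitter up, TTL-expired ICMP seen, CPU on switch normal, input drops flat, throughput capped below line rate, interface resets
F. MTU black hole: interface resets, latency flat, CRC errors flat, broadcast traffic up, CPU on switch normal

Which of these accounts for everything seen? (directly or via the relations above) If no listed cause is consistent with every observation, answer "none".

Checking each candidate against the observations:
(A) link CRC errors — does not account for fragmentation needed ICMP, TTL-expired ICMP seen
(B) DHCP scope exhaustion — fragmentation needed ICMP miss; latency up match; CRC errors flat miss; CPU on switch normal miss; TTL-expired ICMP seen match
(C) multicast storm — fails on CPU on switch normal (predicts CPU on switch high, not CPU on switch normal)
(D) duplex mismatch — fragmentation needed ICMP miss; latency up match; CRC errors flat match; CPU on switch normal miss; TTL-expired ICMP seen match
(E) BGP route flap — fragmentation needed ICMP match (by throughput capped below line rate → fragmentation needed ICMP); latency up match (by input drops flat → latency up); CRC errors flat match (by jitter up → CRC errors flat); CPU on switch normal match; TTL-expired ICMP seen match
(F) MTU black hole — fragmentation needed ICMP miss; latency up miss; CRC errors flat match; CPU on switch normal match; TTL-expired ICMP seen miss
Only (E) is consistent with every observation.

E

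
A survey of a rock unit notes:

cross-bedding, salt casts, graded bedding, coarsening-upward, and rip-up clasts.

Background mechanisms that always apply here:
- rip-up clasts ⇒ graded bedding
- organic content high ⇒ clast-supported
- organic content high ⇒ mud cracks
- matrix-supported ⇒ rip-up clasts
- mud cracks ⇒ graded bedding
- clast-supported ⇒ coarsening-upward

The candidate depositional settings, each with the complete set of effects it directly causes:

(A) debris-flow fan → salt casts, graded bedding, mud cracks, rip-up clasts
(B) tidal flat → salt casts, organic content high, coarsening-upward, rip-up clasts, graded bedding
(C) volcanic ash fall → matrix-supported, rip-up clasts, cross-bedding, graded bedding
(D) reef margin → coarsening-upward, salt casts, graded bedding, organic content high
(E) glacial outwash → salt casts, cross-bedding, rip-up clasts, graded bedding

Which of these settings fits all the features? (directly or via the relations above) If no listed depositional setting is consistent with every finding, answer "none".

Per-candidate check:
(A) debris-flow fan — does not account for cross-bedding, coarsening-upward
(B) tidal flat — does not account for cross-bedding
(C) volcanic ash fall — does not account for salt casts, coarsening-upward
(D) reef margin — does not account for cross-bedding, rip-up clasts
(E) glacial outwash — cross-bedding +; salt casts +; graded bedding +; coarsening-upward -; rip-up clasts +
No candidate is consistent with all observations.

none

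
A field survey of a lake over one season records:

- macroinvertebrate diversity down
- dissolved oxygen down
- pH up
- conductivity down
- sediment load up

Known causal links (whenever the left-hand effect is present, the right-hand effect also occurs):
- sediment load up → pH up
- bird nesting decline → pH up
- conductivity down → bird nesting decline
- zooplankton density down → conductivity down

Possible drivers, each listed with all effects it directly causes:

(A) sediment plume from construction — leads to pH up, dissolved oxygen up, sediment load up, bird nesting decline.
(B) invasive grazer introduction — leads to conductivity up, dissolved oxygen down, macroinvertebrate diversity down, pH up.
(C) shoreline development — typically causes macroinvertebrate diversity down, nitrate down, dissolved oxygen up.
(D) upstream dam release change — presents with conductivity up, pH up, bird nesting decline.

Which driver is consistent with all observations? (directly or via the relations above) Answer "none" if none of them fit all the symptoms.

none

For each candidate, compare predicted effects to what was observed:
(A) sediment plume from construction — macroinvertebrate diversity down miss; dissolved oxygen down miss; pH up match; conductivity down miss; sediment load up match
(B) invasive grazer introduction — fails on conductivity down, sediment load up (predicts conductivity up, not conductivity down)
(C) shoreline development — fails on dissolved oxygen down, pH up, conductivity down, sediment load up (predicts dissolved oxygen up, not dissolved oxygen down)
(D) upstream dam release change — macroinvertebrate diversity down miss; dissolved oxygen down miss; pH up match; conductivity down miss; sediment load up miss
Every candidate fails on at least one observation.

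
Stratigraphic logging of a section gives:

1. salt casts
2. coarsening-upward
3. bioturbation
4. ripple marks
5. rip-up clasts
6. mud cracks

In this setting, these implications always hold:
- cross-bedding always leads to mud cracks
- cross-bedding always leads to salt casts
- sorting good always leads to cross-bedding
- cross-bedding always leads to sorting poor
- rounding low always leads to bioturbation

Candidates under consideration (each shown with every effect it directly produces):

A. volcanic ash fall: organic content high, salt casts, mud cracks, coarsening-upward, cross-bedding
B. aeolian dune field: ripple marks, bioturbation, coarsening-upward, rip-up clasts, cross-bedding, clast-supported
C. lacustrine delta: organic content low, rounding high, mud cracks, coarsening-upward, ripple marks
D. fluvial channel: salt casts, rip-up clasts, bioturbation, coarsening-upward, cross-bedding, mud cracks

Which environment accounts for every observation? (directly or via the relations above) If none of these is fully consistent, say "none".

B

Checking each candidate against the observations:
(A) volcanic ash fall — does not account for bioturbation, ripple marks, rip-up clasts
(B) aeolian dune field — accounts for every observation (salt casts via cross-bedding → salt casts)
(C) lacustrine delta — salt casts NO; coarsening-upward yes; bioturbation NO; ripple marks yes; rip-up clasts NO; mud cracks yes
(D) fluvial channel — does not account for ripple marks
(B) alone accounts for all the evidence.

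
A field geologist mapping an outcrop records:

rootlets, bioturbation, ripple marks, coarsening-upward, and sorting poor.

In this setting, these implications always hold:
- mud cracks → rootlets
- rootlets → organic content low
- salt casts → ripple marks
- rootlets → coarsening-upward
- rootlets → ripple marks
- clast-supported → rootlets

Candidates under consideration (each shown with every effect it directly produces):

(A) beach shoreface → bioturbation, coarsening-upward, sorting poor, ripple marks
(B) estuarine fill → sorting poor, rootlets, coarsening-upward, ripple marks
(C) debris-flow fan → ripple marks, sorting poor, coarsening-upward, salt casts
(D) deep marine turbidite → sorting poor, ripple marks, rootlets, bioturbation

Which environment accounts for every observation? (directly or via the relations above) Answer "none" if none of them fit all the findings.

D

For each candidate, compare predicted effects to what was observed:
(A) beach shoreface — rootlets -; bioturbation +; ripple marks +; coarsening-upward +; sorting poor +
(B) estuarine fill — does not account for bioturbation
(C) debris-flow fan — does not account for rootlets, bioturbation
(D) deep marine turbidite — rootlets +; bioturbation +; ripple marks +; coarsening-upward + (by rootlets → coarsening-upward); sorting poor +
Only (D) is consistent with every observation.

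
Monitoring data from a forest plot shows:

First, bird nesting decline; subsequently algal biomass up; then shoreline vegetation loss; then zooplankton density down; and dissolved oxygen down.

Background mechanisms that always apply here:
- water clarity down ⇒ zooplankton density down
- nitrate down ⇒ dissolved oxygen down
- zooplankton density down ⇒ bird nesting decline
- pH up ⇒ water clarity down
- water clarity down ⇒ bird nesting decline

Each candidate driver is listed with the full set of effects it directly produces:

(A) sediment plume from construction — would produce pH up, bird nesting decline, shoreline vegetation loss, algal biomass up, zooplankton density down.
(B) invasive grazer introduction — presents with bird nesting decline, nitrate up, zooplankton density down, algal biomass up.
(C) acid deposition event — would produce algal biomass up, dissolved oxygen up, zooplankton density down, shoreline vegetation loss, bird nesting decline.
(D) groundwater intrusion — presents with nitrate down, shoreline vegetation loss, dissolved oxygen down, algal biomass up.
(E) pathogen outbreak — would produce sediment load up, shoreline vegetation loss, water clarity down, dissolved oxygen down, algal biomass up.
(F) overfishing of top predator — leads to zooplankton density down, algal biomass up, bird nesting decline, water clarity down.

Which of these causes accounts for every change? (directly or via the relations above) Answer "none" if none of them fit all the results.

E

For each candidate, compare predicted effects to what was observed:
(A) sediment plume from construction — bird nesting decline yes; algal biomass up yes; shoreline vegetation loss yes; zooplankton density down yes; dissolved oxygen down NO
(B) invasive grazer introduction — does not account for shoreline vegetation loss, dissolved oxygen down
(C) acid deposition event — bird nesting decline yes; algal biomass up yes; shoreline vegetation loss yes; zooplankton density down yes; dissolved oxygen down NO
(D) groundwater intrusion — does not account for bird nesting decline, zooplankton density down
(E) pathogen outbreak — accounts for every observation (bird nesting decline via water clarity down → bird nesting decline)
(F) overfishing of top predator — bird nesting decline yes; algal biomass up yes; shoreline vegetation loss NO; zooplankton density down yes; dissolved oxygen down NO
Only (E) is consistent with every observation.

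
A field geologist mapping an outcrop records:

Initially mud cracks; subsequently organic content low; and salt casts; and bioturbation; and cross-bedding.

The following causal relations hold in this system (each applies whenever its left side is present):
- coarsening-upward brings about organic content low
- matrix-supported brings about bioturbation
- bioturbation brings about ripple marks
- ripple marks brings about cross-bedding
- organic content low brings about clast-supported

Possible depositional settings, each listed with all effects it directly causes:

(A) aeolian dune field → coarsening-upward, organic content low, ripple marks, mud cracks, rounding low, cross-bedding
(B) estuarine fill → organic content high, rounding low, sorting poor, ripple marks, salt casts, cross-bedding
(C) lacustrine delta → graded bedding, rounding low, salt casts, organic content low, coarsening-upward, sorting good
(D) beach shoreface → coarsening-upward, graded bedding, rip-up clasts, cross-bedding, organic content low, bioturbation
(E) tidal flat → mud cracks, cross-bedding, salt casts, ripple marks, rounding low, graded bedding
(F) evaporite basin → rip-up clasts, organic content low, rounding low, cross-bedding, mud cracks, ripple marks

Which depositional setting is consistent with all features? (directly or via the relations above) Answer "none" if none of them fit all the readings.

none

Testing each hypothesis:
(A) aeolian dune field — does not account for salt casts, bioturbation
(B) estuarine fill — fails on mud cracks, organic content low, bioturbation (predicts organic content high, not organic content low)
(C) lacustrine delta — does not account for mud cracks, bioturbation, cross-bedding
(D) beach shoreface — mud cracks miss; organic content low match; salt casts miss; bioturbation match; cross-bedding match
(E) tidal flat — does not account for organic content low, bioturbation
(F) evaporite basin — mud cracks match; organic content low match; salt casts miss; bioturbation miss; cross-bedding match
Every candidate fails on at least one observation.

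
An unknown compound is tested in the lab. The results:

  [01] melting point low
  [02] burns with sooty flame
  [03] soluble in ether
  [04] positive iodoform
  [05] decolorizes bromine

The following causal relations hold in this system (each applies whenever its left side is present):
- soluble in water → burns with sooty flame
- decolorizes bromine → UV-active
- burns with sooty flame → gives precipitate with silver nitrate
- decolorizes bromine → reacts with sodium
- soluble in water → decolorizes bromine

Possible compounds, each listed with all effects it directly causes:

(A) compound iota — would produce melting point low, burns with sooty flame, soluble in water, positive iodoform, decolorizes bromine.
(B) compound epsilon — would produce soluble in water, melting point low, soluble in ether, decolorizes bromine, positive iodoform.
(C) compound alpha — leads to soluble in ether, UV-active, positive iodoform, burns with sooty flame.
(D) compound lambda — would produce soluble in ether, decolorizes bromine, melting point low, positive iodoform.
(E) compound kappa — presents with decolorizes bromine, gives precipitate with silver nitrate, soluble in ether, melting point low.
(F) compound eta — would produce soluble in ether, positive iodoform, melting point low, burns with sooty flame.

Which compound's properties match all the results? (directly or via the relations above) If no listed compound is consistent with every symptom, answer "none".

B

For each candidate, compare predicted effects to what was observed:
(A) compound iota — does not account for soluble in ether
(B) compound epsilon — accounts for every observation (burns with sooty flame via soluble in water → burns with sooty flame)
(C) compound alpha — does not account for melting point low, decolorizes bromine
(D) compound lambda — melting point low match; burns with sooty flame miss; soluble in ether match; positive iodoform match; decolorizes bromine match
(E) compound kappa — does not account for burns with sooty flame, positive iodoform
(F) compound eta — does not account for decolorizes bromine
(B) alone accounts for all the evidence.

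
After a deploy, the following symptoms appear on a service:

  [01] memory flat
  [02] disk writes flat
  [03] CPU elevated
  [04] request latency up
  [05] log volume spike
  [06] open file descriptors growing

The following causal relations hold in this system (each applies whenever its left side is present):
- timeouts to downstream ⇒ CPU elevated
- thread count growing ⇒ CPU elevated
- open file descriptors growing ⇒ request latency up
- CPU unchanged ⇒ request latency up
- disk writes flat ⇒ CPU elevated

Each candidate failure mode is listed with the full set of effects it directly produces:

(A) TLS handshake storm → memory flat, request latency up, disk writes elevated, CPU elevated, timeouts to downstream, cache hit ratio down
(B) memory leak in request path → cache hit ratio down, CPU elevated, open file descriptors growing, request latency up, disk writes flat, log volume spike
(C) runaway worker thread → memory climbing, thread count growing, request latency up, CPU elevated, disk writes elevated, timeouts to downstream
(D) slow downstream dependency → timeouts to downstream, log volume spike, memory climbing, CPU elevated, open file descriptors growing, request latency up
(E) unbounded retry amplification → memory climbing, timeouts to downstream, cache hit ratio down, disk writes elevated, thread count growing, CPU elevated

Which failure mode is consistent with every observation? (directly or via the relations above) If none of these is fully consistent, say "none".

none

Per-candidate check:
(A) TLS handshake storm — memory flat yes; disk writes flat NO; CPU elevated yes; request latency up yes; log volume spike NO; open file descriptors growing NO
(B) memory leak in request path — memory flat NO; disk writes flat yes; CPU elevated yes; request latency up yes; log volume spike yes; open file descriptors growing yes
(C) runaway worker thread — fails on memory flat, disk writes flat, log volume spike, open file descriptors growing (predicts memory climbing, not memory flat; predicts disk writes elevated, not disk writes flat)
(D) slow downstream dependency — memory flat NO; disk writes flat NO; CPU elevated yes; request latency up yes; log volume spike yes; open file descriptors growing yes
(E) unbounded retry amplification — memory flat NO; disk writes flat NO; CPU elevated yes; request latency up NO; log volume spike NO; open file descriptors growing NO
Every candidate fails on at least one observation.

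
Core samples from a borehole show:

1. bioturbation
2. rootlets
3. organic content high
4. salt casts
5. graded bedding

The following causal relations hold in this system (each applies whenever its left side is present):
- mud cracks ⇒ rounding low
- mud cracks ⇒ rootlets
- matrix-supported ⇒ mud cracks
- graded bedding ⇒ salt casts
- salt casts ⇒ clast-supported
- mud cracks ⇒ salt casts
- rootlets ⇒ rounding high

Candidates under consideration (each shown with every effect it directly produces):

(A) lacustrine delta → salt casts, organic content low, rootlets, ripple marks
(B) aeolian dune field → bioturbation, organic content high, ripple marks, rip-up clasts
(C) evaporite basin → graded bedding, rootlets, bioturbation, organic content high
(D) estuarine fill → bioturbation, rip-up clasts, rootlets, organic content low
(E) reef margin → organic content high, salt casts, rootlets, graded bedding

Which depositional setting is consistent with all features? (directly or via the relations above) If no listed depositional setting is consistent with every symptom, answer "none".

C

Testing each hypothesis:
(A) lacustrine delta — bioturbation NO; rootlets yes; organic content high NO; salt casts yes; graded bedding NO
(B) aeolian dune field — does not account for rootlets, salt casts, graded bedding
(C) evaporite basin — bioturbation yes; rootlets yes; organic content high yes; salt casts yes (via graded bedding → salt casts); graded bedding yes
(D) estuarine fill — bioturbation yes; rootlets yes; organic content high NO; salt casts NO; graded bedding NO
(E) reef margin — does not account for bioturbation
(C) is the only candidate with no mismatches.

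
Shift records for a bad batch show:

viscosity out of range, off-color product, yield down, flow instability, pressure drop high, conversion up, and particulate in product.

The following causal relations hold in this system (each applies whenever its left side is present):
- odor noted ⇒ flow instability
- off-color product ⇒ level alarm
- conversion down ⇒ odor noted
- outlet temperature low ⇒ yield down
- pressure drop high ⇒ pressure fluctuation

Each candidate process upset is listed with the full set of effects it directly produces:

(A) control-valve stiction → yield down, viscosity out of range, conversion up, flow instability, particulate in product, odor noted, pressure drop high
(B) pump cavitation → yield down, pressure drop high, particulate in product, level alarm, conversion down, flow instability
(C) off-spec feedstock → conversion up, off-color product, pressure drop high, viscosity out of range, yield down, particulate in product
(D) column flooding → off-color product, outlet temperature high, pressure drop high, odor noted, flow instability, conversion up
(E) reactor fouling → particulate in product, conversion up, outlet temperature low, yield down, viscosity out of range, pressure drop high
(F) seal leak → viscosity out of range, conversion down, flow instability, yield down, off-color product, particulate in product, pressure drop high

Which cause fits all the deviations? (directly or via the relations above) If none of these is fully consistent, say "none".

none

Checking each candidate against the observations:
(A) control-valve stiction — viscosity out of range match; off-color product miss; yield down match; flow instability match; pressure drop high match; conversion up match; particulate in product match
(B) pump cavitation — viscosity out of range miss; off-color product miss; yield down match; flow instability match; pressure drop high match; conversion up miss; particulate in product match
(C) off-spec feedstock — does not account for flow instability
(D) column flooding — does not account for viscosity out of range, yield down, particulate in product
(E) reactor fouling — does not account for off-color product, flow instability
(F) seal leak — fails on conversion up (predicts conversion down, not conversion up)
None of the listed candidates fits everything.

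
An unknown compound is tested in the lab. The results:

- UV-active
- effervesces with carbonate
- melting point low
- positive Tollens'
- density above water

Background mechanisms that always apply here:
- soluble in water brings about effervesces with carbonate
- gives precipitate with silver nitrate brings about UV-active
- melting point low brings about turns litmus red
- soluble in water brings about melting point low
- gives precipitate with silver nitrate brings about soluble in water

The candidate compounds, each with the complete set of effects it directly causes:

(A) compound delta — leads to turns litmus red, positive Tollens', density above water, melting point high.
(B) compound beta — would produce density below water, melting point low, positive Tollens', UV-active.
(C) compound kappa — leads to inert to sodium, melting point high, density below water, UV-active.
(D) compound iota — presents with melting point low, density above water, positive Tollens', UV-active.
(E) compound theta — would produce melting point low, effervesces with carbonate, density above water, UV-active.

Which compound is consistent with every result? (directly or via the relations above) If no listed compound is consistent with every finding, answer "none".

none

Checking each candidate against the observations:
(A) compound delta — fails on UV-active, effervesces with carbonate, melting point low (predicts melting point high, not melting point low)
(B) compound beta — UV-active ✓; effervesces with carbonate ✗; melting point low ✓; positive Tollens' ✓; density above water ✗
(C) compound kappa — UV-active ✓; effervesces with carbonate ✗; melting point low ✗; positive Tollens' ✗; density above water ✗
(D) compound iota — UV-active ✓; effervesces with carbonate ✗; melting point low ✓; positive Tollens' ✓; density above water ✓
(E) compound theta — does not account for positive Tollens'
Every candidate fails on at least one observation.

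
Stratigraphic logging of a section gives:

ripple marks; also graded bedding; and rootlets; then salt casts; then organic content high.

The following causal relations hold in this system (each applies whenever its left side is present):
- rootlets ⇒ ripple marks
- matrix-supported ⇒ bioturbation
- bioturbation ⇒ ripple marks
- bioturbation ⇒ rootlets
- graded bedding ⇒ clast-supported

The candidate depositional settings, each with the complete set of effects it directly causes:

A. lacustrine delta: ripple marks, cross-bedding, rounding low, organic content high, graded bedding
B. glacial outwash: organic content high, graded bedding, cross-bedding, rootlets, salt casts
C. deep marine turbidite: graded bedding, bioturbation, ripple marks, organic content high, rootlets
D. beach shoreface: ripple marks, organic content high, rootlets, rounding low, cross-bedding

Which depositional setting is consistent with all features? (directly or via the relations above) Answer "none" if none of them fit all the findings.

For each candidate, compare predicted effects to what was observed:
(A) lacustrine delta — ripple marks yes; graded bedding yes; rootlets NO; salt casts NO; organic content high yes
(B) glacial outwash — accounts for every observation (ripple marks by rootlets → ripple marks)
(C) deep marine turbidite — does not account for salt casts
(D) beach shoreface — does not account for graded bedding, salt casts
(B) is the only candidate with no mismatches.

B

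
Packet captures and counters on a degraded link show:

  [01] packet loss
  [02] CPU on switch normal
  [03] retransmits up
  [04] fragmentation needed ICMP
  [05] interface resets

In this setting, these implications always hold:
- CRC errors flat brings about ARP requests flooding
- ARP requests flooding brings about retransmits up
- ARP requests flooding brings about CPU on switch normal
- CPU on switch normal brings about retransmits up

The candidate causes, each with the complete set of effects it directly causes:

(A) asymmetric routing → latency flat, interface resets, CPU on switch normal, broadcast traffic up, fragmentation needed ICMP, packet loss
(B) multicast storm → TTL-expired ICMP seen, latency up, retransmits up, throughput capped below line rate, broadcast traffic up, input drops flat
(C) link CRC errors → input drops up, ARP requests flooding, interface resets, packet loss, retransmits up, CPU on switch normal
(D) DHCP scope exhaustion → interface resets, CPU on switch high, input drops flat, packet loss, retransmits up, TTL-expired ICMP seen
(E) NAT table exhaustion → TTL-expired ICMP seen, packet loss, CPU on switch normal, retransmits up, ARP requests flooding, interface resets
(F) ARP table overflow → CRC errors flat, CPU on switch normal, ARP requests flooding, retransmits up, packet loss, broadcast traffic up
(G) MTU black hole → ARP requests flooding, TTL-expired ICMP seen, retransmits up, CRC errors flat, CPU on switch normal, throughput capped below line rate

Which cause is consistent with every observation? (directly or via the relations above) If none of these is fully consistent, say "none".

A

For each candidate, compare predicted effects to what was observed:
(A) asymmetric routing — accounts for every observation (retransmits up through CPU on switch normal → retransmits up)
(B) multicast storm — does not account for packet loss, CPU on switch normal, fragmentation needed ICMP, interface resets
(C) link CRC errors — does not account for fragmentation needed ICMP
(D) DHCP scope exhaustion — packet loss match; CPU on switch normal miss; retransmits up match; fragmentation needed ICMP miss; interface resets match
(E) NAT table exhaustion — does not account for fragmentation needed ICMP
(F) ARP table overflow — packet loss match; CPU on switch normal match; retransmits up match; fragmentation needed ICMP miss; interface resets miss
(G) MTU black hole — does not account for packet loss, fragmentation needed ICMP, interface resets
(A) is the only candidate with no mismatches.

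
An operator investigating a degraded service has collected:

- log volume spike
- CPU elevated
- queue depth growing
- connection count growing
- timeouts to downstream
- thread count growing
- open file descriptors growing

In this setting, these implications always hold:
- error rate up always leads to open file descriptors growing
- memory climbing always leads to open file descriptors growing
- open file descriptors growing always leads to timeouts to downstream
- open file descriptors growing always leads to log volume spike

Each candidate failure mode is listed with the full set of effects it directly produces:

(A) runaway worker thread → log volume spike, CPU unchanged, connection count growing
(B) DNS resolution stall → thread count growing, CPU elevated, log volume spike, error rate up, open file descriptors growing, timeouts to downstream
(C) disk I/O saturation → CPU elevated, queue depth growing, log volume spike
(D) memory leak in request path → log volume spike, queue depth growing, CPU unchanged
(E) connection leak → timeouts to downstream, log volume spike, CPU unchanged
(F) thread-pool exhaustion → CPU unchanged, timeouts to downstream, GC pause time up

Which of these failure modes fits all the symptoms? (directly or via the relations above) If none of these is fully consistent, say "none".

none

Checking each candidate against the observations:
(A) runaway worker thread — log volume spike match; CPU elevated miss; queue depth growing miss; connection count growing match; timeouts to downstream miss; thread count growing miss; open file descriptors growing miss
(B) DNS resolution stall — does not account for queue depth growing, connection count growing
(C) disk I/O saturation — log volume spike match; CPU elevated match; queue depth growing match; connection count growing miss; timeouts to downstream miss; thread count growing miss; open file descriptors growing miss
(D) memory leak in request path — fails on CPU elevated, connection count growing, timeouts to downstream, thread count growing, open file descriptors growing (predicts CPU unchanged, not CPU elevated)
(E) connection leak — fails on CPU elevated, queue depth growing, connection count growing, thread count growing, open file descriptors growing (predicts CPU unchanged, not CPU elevated)
(F) thread-pool exhaustion — fails on log volume spike, CPU elevated, queue depth growing, connection count growing, thread count growing, open file descriptors growing (predicts CPU unchanged, not CPU elevated)
Every candidate fails on at least one observation.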